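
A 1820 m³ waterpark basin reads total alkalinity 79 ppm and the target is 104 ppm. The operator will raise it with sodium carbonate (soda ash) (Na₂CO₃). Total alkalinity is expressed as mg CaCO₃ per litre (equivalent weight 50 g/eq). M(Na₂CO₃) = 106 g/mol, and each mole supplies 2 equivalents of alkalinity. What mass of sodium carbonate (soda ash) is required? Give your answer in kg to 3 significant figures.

48.2 kg

Volume: 1820 m³ = 1,820,000 L.
Alkalinity to add: (104 − 79) = 25 mg/L as CaCO₃ × 1,820,000 L = 45,500 g as CaCO₃.
Equivalents: 45,500 g ÷ 50 g/eq = 910 eq.
Each mole of Na₂CO₃ supplies 2 eq, so 910 / 2 = 455 mol.
Mass: 455 mol × 106 g/mol = 48,230 g.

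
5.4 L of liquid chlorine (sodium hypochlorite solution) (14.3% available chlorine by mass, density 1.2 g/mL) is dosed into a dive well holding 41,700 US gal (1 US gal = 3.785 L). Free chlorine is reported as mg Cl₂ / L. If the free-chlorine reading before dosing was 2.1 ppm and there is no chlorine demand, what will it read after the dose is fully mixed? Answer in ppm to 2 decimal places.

7.97 ppm

Volume: 41,700 US gal × 3.785 L/gal = 157,834 L.
Mass of solution: 5.4 L × 1000 mL/L × 1.2 g/mL = 6480 g.
Available chlorine delivered: 6480 g × 0.143 = 926.6 g as Cl₂.
Concentration rise: 926.6 g / 157,834 L = 5.871 mg/L = 5.87 ppm.
Final FC: 2.1 + 5.87 = 7.97 ppm.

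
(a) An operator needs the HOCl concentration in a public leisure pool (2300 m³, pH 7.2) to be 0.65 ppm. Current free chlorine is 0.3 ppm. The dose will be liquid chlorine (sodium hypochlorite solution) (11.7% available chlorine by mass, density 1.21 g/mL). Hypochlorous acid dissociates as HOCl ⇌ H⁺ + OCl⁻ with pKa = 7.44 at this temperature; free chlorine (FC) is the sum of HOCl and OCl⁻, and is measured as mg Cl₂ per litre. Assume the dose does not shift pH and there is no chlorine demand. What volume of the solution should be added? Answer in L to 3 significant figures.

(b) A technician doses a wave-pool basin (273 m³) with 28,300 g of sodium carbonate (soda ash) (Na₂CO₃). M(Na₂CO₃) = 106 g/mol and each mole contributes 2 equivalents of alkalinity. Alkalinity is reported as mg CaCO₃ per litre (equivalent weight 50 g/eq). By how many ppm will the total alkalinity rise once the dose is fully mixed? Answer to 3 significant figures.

(a) 11.8 L; (b) 97.8 ppm

(a) Volume: 2300 m³ = 2,300,000 L.
(a) [OCl⁻]/[HOCl] = 10^(pH − pKa) = 10^(7.2 − 7.44) = 0.5754; fraction as HOCl = 1/(1 + 0.5754) = 0.6347.
(a) Free chlorine required for 0.65 ppm HOCl: 0.65 / 0.6347 = 1.024 ppm.
(a) FC to add: 1.024 − 0.3 = 0.724 mg/L as Cl₂.
(a) Cl₂ equivalent: 0.724 mg/L × 2,300,000 L = 1665 g.
(a) Product at 11.7% available Cl: 1665 / 0.117 = 14,230 g.
(a) Volume: 14,230 g ÷ 1.21 g/mL = 11,760 mL.

(b) Volume: 273 m³ = 273,000 L.
(b) Moles of Na₂CO₃: 28,300 g ÷ 106 g/mol = 267 mol → 534 eq of alkalinity.
(b) As CaCO₃: 534 eq × 50 g/eq = 26,700 g.
(b) Rise: 26,700 g / 273,000 L × 1000 = 97.8 mg/L.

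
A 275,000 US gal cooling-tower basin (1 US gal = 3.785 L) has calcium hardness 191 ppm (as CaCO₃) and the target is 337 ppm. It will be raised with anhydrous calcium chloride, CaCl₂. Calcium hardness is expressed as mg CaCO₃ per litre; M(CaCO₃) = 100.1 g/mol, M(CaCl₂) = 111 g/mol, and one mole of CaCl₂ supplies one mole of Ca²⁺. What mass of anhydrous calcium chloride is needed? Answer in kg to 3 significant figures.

169 kg

Volume: 275,000 US gal × 3.785 L/gal = 1,040,875 L.
Hardness to add: (337 − 191) = 146 mg/L as CaCO₃ × 1,040,875 L = 152,000 g as CaCO₃.
Moles of Ca²⁺ (1 mol Ca²⁺ ≡ 1 mol CaCO₃): 152,000 / 100.1 g/mol = 1518 mol.
Mass of CaCl₂: 1518 × 111 = 168,500 g.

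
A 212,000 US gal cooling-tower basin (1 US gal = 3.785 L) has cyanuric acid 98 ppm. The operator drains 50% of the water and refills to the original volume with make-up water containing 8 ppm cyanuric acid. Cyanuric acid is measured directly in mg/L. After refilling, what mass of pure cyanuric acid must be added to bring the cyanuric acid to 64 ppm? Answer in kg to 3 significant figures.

8.83 kg

Volume: 212,000 US gal × 3.785 L/gal = 802,420 L.
After draining 50% and refilling: 98 × 0.50 + 8 × 0.50 = 53 ppm.
Deficit to target: 64 − 53 = 11 mg/L.
Mass: 11 mg/L × 802,420 L = 8827 g cyanuric acid.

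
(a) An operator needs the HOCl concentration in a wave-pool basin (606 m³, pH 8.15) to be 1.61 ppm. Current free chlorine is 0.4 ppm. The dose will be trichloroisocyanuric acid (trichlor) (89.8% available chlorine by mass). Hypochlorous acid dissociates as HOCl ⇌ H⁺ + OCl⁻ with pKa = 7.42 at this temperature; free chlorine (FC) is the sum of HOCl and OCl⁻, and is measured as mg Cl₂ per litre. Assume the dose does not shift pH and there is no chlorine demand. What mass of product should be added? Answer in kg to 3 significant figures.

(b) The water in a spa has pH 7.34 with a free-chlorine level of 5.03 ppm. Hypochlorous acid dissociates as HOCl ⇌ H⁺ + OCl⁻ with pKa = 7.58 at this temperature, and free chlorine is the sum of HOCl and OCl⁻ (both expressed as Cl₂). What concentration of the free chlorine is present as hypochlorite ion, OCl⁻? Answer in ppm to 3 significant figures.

(a) 6.65 kg; (b) 1.84 ppm

(a) Volume: 606 m³ = 606,000 L.
(a) [OCl⁻]/[HOCl] = 10^(pH − pKa) = 10^(8.15 − 7.42) = 5.37; fraction as HOCl = 1/(1 + 5.37) = 0.157.
(a) Free chlorine required for 1.61 ppm HOCl: 1.61 / 0.157 = 10.26 ppm.
(a) FC to add: 10.26 − 0.4 = 9.856 mg/L as Cl₂.
(a) Cl₂ equivalent: 9.856 mg/L × 606,000 L = 5973 g.
(a) Product at 89.8% available Cl: 5973 / 0.898 = 6651 g.

(b) [OCl⁻]/[HOCl] = 10^(pH − pKa) = 10^(7.34 − 7.58) = 10^-0.24 = 0.5754.
(b) Fraction as HOCl = 1 / (1 + 0.5754) = 0.6347.
(b) OCl⁻ = (1 − 0.6347) × 5.03 ppm = 1.837 ppm.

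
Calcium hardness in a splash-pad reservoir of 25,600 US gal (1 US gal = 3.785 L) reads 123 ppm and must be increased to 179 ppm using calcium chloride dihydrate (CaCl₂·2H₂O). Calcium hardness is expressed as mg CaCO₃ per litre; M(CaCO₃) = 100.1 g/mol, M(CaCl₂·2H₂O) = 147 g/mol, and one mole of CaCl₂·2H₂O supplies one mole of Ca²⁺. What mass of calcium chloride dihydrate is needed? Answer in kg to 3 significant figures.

Volume: 25,600 US gal × 3.785 L/gal = 96,896 L.
Hardness to add: (179 − 123) = 56 mg/L as CaCO₃ × 96,896 L = 5426 g as CaCO₃.
Moles of Ca²⁺ (1 mol Ca²⁺ ≡ 1 mol CaCO₃): 5426 / 100.1 g/mol = 54.21 mol.
Mass of CaCl₂·2H₂O: 54.21 × 147 = 7969 g.

7.97 kg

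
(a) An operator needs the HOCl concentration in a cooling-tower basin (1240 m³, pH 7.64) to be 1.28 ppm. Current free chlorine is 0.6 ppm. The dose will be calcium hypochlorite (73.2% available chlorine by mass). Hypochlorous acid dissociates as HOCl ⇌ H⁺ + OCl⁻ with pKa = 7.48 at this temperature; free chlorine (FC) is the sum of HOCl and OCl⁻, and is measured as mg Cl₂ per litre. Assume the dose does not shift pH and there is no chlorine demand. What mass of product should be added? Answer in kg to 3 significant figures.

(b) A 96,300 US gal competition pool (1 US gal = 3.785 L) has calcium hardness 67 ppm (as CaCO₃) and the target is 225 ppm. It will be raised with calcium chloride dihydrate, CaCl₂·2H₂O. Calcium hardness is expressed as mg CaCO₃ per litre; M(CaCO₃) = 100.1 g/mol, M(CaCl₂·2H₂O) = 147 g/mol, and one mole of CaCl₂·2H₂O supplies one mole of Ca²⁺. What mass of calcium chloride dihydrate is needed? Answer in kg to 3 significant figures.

(a) Volume: 1240 m³ = 1,240,000 L.
(a) [OCl⁻]/[HOCl] = 10^(pH − pKa) = 10^(7.64 − 7.48) = 1.445; fraction as HOCl = 1/(1 + 1.445) = 0.4089.
(a) Free chlorine required for 1.28 ppm HOCl: 1.28 / 0.4089 = 3.13 ppm.
(a) FC to add: 3.13 − 0.6 = 2.53 mg/L as Cl₂.
(a) Cl₂ equivalent: 2.53 mg/L × 1,240,000 L = 3137 g.
(a) Product at 73.2% available Cl: 3137 / 0.732 = 4286 g.

(b) Volume: 96,300 US gal × 3.785 L/gal = 364,496 L.
(b) Hardness to add: (225 − 67) = 158 mg/L as CaCO₃ × 364,496 L = 57,590 g as CaCO₃.
(b) Moles of Ca²⁺ (1 mol Ca²⁺ ≡ 1 mol CaCO₃): 57,590 / 100.1 g/mol = 575.3 mol.
(b) Mass of CaCl₂·2H₂O: 575.3 × 147 = 84,570 g.

(a) 4.29 kg; (b) 84.6 kg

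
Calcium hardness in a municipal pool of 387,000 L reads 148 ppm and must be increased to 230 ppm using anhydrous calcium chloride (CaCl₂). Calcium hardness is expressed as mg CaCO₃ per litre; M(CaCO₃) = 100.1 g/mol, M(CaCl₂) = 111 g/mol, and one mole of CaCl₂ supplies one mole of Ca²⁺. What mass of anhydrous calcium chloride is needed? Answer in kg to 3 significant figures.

35.2 kg

Hardness to add: (230 − 148) = 82 mg/L as CaCO₃ × 387,000 L = 31,730 g as CaCO₃.
Moles of Ca²⁺ (1 mol Ca²⁺ ≡ 1 mol CaCO₃): 31,730 / 100.1 g/mol = 317 mol.
Mass of CaCl₂: 317 × 111 = 35,190 g.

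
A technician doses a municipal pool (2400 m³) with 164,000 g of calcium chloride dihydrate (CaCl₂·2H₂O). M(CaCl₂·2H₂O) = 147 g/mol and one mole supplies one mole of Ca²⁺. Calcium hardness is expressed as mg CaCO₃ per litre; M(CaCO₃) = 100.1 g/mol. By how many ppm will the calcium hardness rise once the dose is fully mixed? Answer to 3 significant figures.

Volume: 2400 m³ = 2,400,000 L.
Moles of Ca²⁺: 164,000 g ÷ 147 g/mol = 1116 mol.
As CaCO₃: 1116 mol × 100.1 g/mol = 111,700 g.
Rise: 111,700 g / 2,400,000 L × 1000 = 46.53 mg/L.

46.5 ppm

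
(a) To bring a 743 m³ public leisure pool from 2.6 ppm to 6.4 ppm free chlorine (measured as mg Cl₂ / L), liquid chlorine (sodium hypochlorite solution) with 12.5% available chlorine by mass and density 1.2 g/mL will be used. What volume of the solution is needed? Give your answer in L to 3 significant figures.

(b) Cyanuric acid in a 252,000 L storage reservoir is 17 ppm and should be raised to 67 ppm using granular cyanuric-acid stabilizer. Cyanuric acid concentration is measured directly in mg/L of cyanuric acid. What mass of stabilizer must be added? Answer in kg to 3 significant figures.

(a) Volume: 743 m³ = 743,000 L.
(a) Chlorine deficit: 6.4 − 2.6 = 3.8 ppm = 3.8 mg/L as Cl₂.
(a) Cl₂ equivalent needed: 3.8 mg/L × 743,000 L = 2,823,000 mg = 2823 g.
(a) Product at 12.5% available chlorine: 2823 / 0.125 = 22,590 g.
(a) Volume at density 1.2 g/mL: 22,590 g ÷ 1.2 g/mL = 18,820 mL.

(b) CYA to add: (67 − 17) = 50 mg/L × 252,000 L = 12,600 g cyanuric acid.

(a) 18.8 L; (b) 12.6 kg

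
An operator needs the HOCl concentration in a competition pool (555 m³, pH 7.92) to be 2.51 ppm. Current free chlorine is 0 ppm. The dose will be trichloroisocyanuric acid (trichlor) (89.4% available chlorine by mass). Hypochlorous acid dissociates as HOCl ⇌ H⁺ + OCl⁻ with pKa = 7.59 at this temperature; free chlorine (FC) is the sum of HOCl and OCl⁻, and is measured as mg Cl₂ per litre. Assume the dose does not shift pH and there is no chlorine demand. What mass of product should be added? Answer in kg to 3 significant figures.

4.89 kg

Volume: 555 m³ = 555,000 L.
[OCl⁻]/[HOCl] = 10^(pH − pKa) = 10^(7.92 − 7.59) = 2.138; fraction as HOCl = 1/(1 + 2.138) = 0.3187.
Free chlorine required for 2.51 ppm HOCl: 2.51 / 0.3187 = 7.876 ppm.
FC to add: 7.876 − 0 = 7.876 mg/L as Cl₂.
Cl₂ equivalent: 7.876 mg/L × 555,000 L = 4371 g.
Product at 89.4% available Cl: 4371 / 0.894 = 4890 g.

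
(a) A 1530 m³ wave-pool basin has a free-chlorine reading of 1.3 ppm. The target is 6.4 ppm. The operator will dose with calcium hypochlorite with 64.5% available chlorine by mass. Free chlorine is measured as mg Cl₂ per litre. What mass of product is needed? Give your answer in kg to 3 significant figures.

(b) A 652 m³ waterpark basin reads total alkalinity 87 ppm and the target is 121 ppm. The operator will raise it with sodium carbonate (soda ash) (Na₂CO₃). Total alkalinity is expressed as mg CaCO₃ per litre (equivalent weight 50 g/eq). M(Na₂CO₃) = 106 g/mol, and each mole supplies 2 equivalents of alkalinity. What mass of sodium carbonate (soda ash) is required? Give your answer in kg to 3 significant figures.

(a) 12.1 kg; (b) 23.5 kg

(a) Volume: 1530 m³ = 1,530,000 L.
(a) Chlorine deficit: 6.4 − 1.3 = 5.1 ppm = 5.1 mg/L as Cl₂.
(a) Cl₂ equivalent needed: 5.1 mg/L × 1,530,000 L = 7,803,000 mg = 7803 g.
(a) Product at 64.5% available chlorine: 7803 / 0.645 = 12,100 g.

(b) Volume: 652 m³ = 652,000 L.
(b) Alkalinity to add: (121 − 87) = 34 mg/L as CaCO₃ × 652,000 L = 22,170 g as CaCO₃.
(b) Equivalents: 22,170 g ÷ 50 g/eq = 443.4 eq.
(b) Each mole of Na₂CO₃ supplies 2 eq, so 443.4 / 2 = 221.7 mol.
(b) Mass: 221.7 mol × 106 g/mol = 23,500 g.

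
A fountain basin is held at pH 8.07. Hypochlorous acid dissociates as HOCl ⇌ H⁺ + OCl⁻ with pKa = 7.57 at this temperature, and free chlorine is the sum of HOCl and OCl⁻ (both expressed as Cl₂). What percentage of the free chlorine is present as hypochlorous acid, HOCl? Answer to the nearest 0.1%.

24.0%

[OCl⁻]/[HOCl] = 10^(pH − pKa) = 10^(8.07 − 7.57) = 10^0.50 = 3.162.
Fraction as HOCl = 1 / (1 + 3.162) = 0.2403.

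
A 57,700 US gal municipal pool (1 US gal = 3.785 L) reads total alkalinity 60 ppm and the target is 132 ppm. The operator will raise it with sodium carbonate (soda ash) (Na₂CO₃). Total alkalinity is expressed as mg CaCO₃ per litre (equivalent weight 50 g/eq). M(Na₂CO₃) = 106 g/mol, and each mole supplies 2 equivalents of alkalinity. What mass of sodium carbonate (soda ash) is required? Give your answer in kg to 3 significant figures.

Volume: 57,700 US gal × 3.785 L/gal = 218,394 L.
Alkalinity to add: (132 − 60) = 72 mg/L as CaCO₃ × 218,394 L = 15,720 g as CaCO₃.
Equivalents: 15,720 g ÷ 50 g/eq = 314.5 eq.
Each mole of Na₂CO₃ supplies 2 eq, so 314.5 / 2 = 157.2 mol.
Mass: 157.2 mol × 106 g/mol = 16,670 g.

16.7 kg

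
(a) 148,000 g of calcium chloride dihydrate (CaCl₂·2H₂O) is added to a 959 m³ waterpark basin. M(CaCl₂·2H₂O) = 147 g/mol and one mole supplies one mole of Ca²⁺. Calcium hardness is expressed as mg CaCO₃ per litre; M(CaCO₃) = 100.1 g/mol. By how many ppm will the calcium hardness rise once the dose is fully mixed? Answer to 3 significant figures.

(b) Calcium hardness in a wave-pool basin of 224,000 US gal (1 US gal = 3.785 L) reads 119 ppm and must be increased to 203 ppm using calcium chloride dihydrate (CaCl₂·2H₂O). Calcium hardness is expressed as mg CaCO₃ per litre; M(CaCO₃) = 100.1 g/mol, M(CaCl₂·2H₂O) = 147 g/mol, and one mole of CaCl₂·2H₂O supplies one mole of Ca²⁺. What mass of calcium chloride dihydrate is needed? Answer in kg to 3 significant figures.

(a) Volume: 959 m³ = 959,000 L.
(a) Moles of Ca²⁺: 148,000 g ÷ 147 g/mol = 1007 mol.
(a) As CaCO₃: 1007 mol × 100.1 g/mol = 100,800 g.
(a) Rise: 100,800 g / 959,000 L × 1000 = 105.1 mg/L.

(b) Volume: 224,000 US gal × 3.785 L/gal = 847,840 L.
(b) Hardness to add: (203 − 119) = 84 mg/L as CaCO₃ × 847,840 L = 71,220 g as CaCO₃.
(b) Moles of Ca²⁺ (1 mol Ca²⁺ ≡ 1 mol CaCO₃): 71,220 / 100.1 g/mol = 711.5 mol.
(b) Mass of CaCl₂·2H₂O: 711.5 × 147 = 104,600 g.

(a) 105 ppm; (b) 105 kg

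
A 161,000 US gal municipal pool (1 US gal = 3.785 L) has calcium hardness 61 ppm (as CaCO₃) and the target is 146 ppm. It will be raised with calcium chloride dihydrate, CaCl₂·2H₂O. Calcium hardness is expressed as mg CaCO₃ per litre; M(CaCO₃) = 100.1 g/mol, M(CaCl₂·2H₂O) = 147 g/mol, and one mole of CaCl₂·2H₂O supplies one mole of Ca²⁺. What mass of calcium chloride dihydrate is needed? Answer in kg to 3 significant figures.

Volume: 161,000 US gal × 3.785 L/gal = 609,385 L.
Hardness to add: (146 − 61) = 85 mg/L as CaCO₃ × 609,385 L = 51,800 g as CaCO₃.
Moles of Ca²⁺ (1 mol Ca²⁺ ≡ 1 mol CaCO₃): 51,800 / 100.1 g/mol = 517.5 mol.
Mass of CaCl₂·2H₂O: 517.5 × 147 = 76,070 g.

76.1 kg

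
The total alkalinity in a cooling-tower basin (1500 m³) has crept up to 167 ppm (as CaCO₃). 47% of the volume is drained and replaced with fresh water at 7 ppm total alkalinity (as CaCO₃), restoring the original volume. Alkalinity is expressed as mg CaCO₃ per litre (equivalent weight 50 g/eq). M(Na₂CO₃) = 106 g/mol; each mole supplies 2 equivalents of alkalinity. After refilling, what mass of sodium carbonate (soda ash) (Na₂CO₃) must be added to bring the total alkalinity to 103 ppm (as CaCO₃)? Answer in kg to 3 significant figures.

Volume: 1500 m³ = 1,500,000 L.
After draining 47% and refilling: 167 × 0.53 + 7 × 0.47 = 91.8 ppm.
Deficit to target: 103 − 91.8 = 11.2 mg/L.
As CaCO₃: 11.2 mg/L × 1,500,000 L = 16,800 g; ÷ 50 g/eq ÷ 2 = 168 mol Na₂CO₃.
Mass: 168 × 106 = 17,810 g.

17.8 kg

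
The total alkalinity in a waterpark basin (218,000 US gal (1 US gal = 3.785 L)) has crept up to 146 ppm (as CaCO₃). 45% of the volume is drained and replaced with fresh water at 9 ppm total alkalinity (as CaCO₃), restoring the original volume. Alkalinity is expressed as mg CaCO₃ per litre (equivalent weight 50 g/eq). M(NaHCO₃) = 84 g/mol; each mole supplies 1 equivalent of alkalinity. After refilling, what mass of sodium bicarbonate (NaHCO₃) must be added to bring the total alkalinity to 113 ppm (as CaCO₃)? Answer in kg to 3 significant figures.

39.7 kg

Volume: 218,000 US gal × 3.785 L/gal = 825,130 L.
After draining 45% and refilling: 146 × 0.55 + 9 × 0.45 = 84.35 ppm.
Deficit to target: 113 − 84.35 = 28.65 mg/L.
As CaCO₃: 28.65 mg/L × 825,130 L = 23,640 g; ÷ 50 g/eq ÷ 1 = 472.8 mol NaHCO₃.
Mass: 472.8 × 84 = 39,720 g.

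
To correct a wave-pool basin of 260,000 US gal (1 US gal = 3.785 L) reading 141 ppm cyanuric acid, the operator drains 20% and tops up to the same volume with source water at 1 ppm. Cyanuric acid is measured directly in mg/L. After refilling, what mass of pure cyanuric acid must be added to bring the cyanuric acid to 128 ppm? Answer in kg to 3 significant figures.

14.8 kg

Volume: 260,000 US gal × 3.785 L/gal = 984,100 L.
After draining 20% and refilling: 141 × 0.80 + 1 × 0.20 = 113 ppm.
Deficit to target: 128 − 113 = 15 mg/L.
Mass: 15 mg/L × 984,100 L = 14,760 g cyanuric acid.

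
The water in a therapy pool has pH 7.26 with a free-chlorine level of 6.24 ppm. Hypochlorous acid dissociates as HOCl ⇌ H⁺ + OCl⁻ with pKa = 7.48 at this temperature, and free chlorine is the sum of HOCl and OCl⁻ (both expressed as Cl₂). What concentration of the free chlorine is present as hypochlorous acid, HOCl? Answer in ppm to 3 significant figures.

3.89 ppm

[OCl⁻]/[HOCl] = 10^(pH − pKa) = 10^(7.26 − 7.48) = 10^-0.22 = 0.6026.
Fraction as HOCl = 1 / (1 + 0.6026) = 0.624.
HOCl = 0.624 × 6.24 ppm = 3.894 ppm.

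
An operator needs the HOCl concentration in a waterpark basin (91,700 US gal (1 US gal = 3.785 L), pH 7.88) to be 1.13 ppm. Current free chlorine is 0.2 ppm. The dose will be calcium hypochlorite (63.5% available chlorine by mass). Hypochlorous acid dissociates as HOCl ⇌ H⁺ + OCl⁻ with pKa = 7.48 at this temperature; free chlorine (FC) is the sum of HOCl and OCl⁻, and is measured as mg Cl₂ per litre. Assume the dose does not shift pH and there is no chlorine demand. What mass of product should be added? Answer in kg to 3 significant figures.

Volume: 91,700 US gal × 3.785 L/gal = 347,084 L.
[OCl⁻]/[HOCl] = 10^(pH − pKa) = 10^(7.88 − 7.48) = 2.512; fraction as HOCl = 1/(1 + 2.512) = 0.2847.
Free chlorine required for 1.13 ppm HOCl: 1.13 / 0.2847 = 3.968 ppm.
FC to add: 3.968 − 0.2 = 3.768 mg/L as Cl₂.
Cl₂ equivalent: 3.768 mg/L × 347,084 L = 1308 g.
Product at 63.5% available Cl: 1308 / 0.635 = 2060 g.

2.06 kg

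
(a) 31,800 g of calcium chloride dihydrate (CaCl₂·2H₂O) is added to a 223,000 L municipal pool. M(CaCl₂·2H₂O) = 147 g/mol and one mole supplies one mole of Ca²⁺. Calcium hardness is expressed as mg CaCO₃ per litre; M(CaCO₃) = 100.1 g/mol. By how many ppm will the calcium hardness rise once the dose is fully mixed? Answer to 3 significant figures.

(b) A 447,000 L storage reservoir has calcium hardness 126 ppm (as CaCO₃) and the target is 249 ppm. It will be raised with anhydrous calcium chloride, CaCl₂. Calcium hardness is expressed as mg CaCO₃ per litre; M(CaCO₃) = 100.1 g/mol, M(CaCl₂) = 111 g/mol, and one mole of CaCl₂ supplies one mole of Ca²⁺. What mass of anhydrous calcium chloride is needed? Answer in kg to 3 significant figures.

(a) Moles of Ca²⁺: 31,800 g ÷ 147 g/mol = 216.3 mol.
(a) As CaCO₃: 216.3 mol × 100.1 g/mol = 21,650 g.
(a) Rise: 21,650 g / 223,000 L × 1000 = 97.1 mg/L.

(b) Hardness to add: (249 − 126) = 123 mg/L as CaCO₃ × 447,000 L = 54,980 g as CaCO₃.
(b) Moles of Ca²⁺ (1 mol Ca²⁺ ≡ 1 mol CaCO₃): 54,980 / 100.1 g/mol = 549.3 mol.
(b) Mass of CaCl₂: 549.3 × 111 = 60,970 g.

(a) 97.1 ppm; (b) 61.0 kg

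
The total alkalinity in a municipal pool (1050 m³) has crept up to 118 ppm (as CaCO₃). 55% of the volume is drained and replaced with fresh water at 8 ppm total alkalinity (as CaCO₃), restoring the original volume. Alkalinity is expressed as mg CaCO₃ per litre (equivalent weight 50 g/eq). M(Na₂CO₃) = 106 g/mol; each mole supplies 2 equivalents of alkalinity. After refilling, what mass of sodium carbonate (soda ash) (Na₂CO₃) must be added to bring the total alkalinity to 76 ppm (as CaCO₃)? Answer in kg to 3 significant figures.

Volume: 1050 m³ = 1,050,000 L.
After draining 55% and refilling: 118 × 0.45 + 8 × 0.55 = 57.5 ppm.
Deficit to target: 76 − 57.5 = 18.5 mg/L.
As CaCO₃: 18.5 mg/L × 1,050,000 L = 19,430 g; ÷ 50 g/eq ÷ 2 = 194.3 mol Na₂CO₃.
Mass: 194.3 × 106 = 20,590 g.

20.6 kg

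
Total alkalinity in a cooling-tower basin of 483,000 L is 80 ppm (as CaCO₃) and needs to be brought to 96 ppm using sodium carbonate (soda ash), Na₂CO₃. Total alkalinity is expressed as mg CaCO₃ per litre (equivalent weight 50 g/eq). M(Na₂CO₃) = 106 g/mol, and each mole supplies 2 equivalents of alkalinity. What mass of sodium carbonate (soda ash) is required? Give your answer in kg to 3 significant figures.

8.19 kg

Alkalinity to add: (96 − 80) = 16 mg/L as CaCO₃ × 483,000 L = 7728 g as CaCO₃.
Equivalents: 7728 g ÷ 50 g/eq = 154.6 eq.
Each mole of Na₂CO₃ supplies 2 eq, so 154.6 / 2 = 77.28 mol.
Mass: 77.28 mol × 106 g/mol = 8192 g.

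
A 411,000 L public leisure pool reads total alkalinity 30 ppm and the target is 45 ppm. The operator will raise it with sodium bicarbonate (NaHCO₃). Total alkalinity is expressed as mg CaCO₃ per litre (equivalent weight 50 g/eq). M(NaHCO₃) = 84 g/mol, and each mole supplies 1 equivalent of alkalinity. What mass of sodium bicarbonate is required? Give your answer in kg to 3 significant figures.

10.4 kg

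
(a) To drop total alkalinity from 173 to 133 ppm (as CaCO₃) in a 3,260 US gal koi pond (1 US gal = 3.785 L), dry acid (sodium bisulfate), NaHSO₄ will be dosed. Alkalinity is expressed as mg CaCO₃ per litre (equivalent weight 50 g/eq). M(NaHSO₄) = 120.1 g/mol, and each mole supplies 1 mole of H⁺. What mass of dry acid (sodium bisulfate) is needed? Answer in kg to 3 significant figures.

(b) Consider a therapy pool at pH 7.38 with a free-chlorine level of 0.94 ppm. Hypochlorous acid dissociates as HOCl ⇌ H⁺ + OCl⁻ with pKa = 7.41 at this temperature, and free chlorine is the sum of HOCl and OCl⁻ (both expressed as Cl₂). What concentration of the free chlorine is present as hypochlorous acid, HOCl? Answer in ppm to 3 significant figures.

(a) Volume: 3,260 US gal × 3.785 L/gal = 12,339 L.
(a) Alkalinity to neutralize: (173 − 133) = 40 mg/L as CaCO₃ × 12,339 L = 493.6 g as CaCO₃.
(a) Equivalents of H⁺ required: 493.6 ÷ 50 g/eq = 9.871 eq = 9.871 mol NaHSO₄.
(a) Mass of NaHSO₄: 9.871 × 120.1 = 1186 g.

(b) [OCl⁻]/[HOCl] = 10^(pH − pKa) = 10^(7.38 − 7.41) = 10^-0.03 = 0.9333.
(b) Fraction as HOCl = 1 / (1 + 0.9333) = 0.5173.
(b) HOCl = 0.5173 × 0.94 ppm = 0.4862 ppm.

(a) 1.19 kg; (b) 0.486 ppm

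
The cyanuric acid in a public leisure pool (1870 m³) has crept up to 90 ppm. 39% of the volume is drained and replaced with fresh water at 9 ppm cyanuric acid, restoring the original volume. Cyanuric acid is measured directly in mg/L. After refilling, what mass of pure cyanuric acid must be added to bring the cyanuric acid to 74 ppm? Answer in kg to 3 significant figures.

Volume: 1870 m³ = 1,870,000 L.
After draining 39% and refilling: 90 × 0.61 + 9 × 0.39 = 58.41 ppm.
Deficit to target: 74 − 58.41 = 15.59 mg/L.
Mass: 15.59 mg/L × 1,870,000 L = 29,150 g cyanuric acid.

29.2 kg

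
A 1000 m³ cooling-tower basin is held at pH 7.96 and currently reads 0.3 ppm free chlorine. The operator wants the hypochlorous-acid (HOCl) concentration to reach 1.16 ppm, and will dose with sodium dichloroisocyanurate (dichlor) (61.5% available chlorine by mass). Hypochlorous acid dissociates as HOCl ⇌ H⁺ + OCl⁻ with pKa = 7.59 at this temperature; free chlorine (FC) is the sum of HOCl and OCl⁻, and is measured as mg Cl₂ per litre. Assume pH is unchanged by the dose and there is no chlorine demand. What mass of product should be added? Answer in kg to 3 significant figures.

5.82 kg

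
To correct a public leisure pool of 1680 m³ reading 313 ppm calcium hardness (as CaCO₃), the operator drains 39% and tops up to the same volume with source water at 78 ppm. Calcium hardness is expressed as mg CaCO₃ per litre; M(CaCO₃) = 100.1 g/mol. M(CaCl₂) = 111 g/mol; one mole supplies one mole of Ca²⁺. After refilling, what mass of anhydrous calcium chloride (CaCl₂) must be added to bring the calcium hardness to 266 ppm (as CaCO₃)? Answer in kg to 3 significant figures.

Volume: 1680 m³ = 1,680,000 L.
After draining 39% and refilling: 313 × 0.61 + 78 × 0.39 = 221.35 ppm.
Deficit to target: 266 − 221.35 = 44.65 mg/L.
As CaCO₃: 44.65 mg/L × 1,680,000 L = 75,010 g; ÷ 100.1 = 749.4 mol Ca²⁺.
Mass: 749.4 × 111 = 83,180 g.

83.2 kg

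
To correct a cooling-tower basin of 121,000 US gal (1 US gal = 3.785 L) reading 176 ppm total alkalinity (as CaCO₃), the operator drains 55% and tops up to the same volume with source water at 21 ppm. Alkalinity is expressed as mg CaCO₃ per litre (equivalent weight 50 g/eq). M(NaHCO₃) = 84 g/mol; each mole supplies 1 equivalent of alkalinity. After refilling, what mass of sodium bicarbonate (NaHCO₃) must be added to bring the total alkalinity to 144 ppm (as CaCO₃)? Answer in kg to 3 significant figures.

41.0 kg

Volume: 121,000 US gal × 3.785 L/gal = 457,985 L.
After draining 55% and refilling: 176 × 0.45 + 21 × 0.55 = 90.75 ppm.
Deficit to target: 144 − 90.75 = 53.25 mg/L.
As CaCO₃: 53.25 mg/L × 457,985 L = 24,390 g; ÷ 50 g/eq ÷ 1 = 487.8 mol NaHCO₃.
Mass: 487.8 × 84 = 40,970 g.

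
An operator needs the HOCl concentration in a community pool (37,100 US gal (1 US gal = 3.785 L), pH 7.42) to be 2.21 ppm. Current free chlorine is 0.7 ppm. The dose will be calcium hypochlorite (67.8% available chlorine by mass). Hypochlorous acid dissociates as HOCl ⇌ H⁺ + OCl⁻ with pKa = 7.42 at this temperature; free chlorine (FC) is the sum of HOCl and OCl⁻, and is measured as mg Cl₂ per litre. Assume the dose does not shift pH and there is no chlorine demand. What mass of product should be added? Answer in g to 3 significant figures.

770 g

Volume: 37,100 US gal × 3.785 L/gal = 140,424 L.
[OCl⁻]/[HOCl] = 10^(pH − pKa) = 10^(7.42 − 7.42) = 1; fraction as HOCl = 1/(1 + 1) = 0.5.
Free chlorine required for 2.21 ppm HOCl: 2.21 / 0.5 = 4.42 ppm.
FC to add: 4.42 − 0.7 = 3.72 mg/L as Cl₂.
Cl₂ equivalent: 3.72 mg/L × 140,424 L = 522.4 g.
Product at 67.8% available Cl: 522.4 / 0.678 = 770.5 g.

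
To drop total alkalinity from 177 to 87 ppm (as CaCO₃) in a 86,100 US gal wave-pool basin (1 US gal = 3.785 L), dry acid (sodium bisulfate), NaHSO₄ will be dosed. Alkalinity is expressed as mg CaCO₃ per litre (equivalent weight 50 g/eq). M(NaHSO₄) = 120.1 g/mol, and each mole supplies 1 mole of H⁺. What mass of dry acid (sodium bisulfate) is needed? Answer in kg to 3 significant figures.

Volume: 86,100 US gal × 3.785 L/gal = 325,888 L.
Alkalinity to neutralize: (177 − 87) = 90 mg/L as CaCO₃ × 325,888 L = 29,330 g as CaCO₃.
Equivalents of H⁺ required: 29,330 ÷ 50 g/eq = 586.6 eq = 586.6 mol NaHSO₄.
Mass of NaHSO₄: 586.6 × 120.1 = 70,450 g.

70.5 kg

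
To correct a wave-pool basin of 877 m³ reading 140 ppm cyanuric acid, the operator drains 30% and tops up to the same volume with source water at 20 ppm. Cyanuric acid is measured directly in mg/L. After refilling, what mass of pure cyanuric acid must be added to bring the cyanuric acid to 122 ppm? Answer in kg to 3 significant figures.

15.8 kg

Volume: 877 m³ = 877,000 L.
After draining 30% and refilling: 140 × 0.70 + 20 × 0.30 = 104 ppm.
Deficit to target: 122 − 104 = 18 mg/L.
Mass: 18 mg/L × 877,000 L = 15,790 g cyanuric acid.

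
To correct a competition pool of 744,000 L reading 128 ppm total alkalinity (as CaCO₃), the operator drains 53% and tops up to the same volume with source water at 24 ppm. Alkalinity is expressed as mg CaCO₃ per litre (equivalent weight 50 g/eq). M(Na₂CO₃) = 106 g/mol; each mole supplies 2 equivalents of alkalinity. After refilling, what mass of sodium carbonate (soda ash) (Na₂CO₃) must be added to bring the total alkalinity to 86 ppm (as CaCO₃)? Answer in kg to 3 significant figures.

10.3 kg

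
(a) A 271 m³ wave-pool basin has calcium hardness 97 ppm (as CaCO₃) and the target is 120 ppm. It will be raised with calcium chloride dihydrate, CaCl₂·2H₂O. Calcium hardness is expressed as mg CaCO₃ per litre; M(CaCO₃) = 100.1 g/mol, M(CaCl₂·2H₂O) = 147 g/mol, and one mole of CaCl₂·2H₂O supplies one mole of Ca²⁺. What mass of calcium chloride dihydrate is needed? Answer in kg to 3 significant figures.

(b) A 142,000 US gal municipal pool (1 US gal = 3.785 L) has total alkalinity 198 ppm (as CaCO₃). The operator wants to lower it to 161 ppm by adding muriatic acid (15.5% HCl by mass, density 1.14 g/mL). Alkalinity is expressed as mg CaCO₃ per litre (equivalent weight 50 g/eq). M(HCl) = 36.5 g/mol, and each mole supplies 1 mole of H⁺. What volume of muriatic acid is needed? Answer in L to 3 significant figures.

(a) 9.15 kg; (b) 82.2 L

(a) Volume: 271 m³ = 271,000 L.
(a) Hardness to add: (120 − 97) = 23 mg/L as CaCO₃ × 271,000 L = 6233 g as CaCO₃.
(a) Moles of Ca²⁺ (1 mol Ca²⁺ ≡ 1 mol CaCO₃): 6233 / 100.1 g/mol = 62.27 mol.
(a) Mass of CaCl₂·2H₂O: 62.27 × 147 = 9153 g.

(b) Volume: 142,000 US gal × 3.785 L/gal = 537,470 L.
(b) Alkalinity to neutralize: (198 − 161) = 37 mg/L as CaCO₃ × 537,470 L = 19,890 g as CaCO₃.
(b) Equivalents of H⁺ required: 19,890 ÷ 50 g/eq = 397.7 eq = 397.7 mol HCl.
(b) Mass of HCl: 397.7 × 36.5 = 14,520 g.
(b) Mass of 15.5% solution: 14,520 / 0.155 = 93,660 g.
(b) Volume: 93,660 g ÷ 1.14 g/mL = 82,160 mL.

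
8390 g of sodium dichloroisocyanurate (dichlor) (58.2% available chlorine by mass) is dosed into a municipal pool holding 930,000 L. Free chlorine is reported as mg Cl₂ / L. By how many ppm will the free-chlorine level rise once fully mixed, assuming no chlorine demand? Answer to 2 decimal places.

5.25 ppm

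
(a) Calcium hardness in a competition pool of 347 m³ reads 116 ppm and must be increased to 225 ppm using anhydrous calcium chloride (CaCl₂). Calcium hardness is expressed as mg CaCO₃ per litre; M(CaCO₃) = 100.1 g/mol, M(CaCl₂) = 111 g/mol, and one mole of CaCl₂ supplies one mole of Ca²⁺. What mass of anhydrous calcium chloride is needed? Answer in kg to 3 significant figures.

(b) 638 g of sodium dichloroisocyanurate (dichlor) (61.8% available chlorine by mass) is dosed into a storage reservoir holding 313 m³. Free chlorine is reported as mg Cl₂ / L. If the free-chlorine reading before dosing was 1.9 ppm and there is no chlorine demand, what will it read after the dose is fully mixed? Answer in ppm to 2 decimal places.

(a) 41.9 kg; (b) 3.16 ppm

(a) Volume: 347 m³ = 347,000 L.
(a) Hardness to add: (225 − 116) = 109 mg/L as CaCO₃ × 347,000 L = 37,820 g as CaCO₃.
(a) Moles of Ca²⁺ (1 mol Ca²⁺ ≡ 1 mol CaCO₃): 37,820 / 100.1 g/mol = 377.9 mol.
(a) Mass of CaCl₂: 377.9 × 111 = 41,940 g.

(b) Volume: 313 m³ = 313,000 L.
(b) Available chlorine delivered: 638 g × 0.618 = 394.3 g as Cl₂.
(b) Concentration rise: 394.3 g / 313,000 L = 1.26 mg/L = 1.26 ppm.
(b) Final FC: 1.9 + 1.26 = 3.16 ppm.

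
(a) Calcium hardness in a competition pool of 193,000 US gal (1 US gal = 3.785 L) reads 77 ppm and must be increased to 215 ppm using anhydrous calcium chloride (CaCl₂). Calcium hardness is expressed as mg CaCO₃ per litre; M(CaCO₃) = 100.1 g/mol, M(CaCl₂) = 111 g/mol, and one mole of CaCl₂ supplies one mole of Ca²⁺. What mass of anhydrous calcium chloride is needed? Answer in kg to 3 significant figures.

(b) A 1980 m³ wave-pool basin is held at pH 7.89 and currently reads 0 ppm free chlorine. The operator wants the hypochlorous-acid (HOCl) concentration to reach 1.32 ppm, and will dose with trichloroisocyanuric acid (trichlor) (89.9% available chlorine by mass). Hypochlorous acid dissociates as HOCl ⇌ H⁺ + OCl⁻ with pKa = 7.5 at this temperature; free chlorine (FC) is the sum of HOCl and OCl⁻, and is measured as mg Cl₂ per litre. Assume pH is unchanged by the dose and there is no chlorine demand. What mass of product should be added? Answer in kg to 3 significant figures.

(a) Volume: 193,000 US gal × 3.785 L/gal = 730,505 L.
(a) Hardness to add: (215 − 77) = 138 mg/L as CaCO₃ × 730,505 L = 100,800 g as CaCO₃.
(a) Moles of Ca²⁺ (1 mol Ca²⁺ ≡ 1 mol CaCO₃): 100,800 / 100.1 g/mol = 1007 mol.
(a) Mass of CaCl₂: 1007 × 111 = 111,800 g.

(b) Volume: 1980 m³ = 1,980,000 L.
(b) [OCl⁻]/[HOCl] = 10^(pH − pKa) = 10^(7.89 − 7.5) = 2.455; fraction as HOCl = 1/(1 + 2.455) = 0.2895.
(b) Free chlorine required for 1.32 ppm HOCl: 1.32 / 0.2895 = 4.56 ppm.
(b) FC to add: 4.56 − 0 = 4.56 mg/L as Cl₂.
(b) Cl₂ equivalent: 4.56 mg/L × 1,980,000 L = 9029 g.
(b) Product at 89.9% available Cl: 9029 / 0.899 = 10,040 g.

(a) 112 kg; (b) 10.0 kg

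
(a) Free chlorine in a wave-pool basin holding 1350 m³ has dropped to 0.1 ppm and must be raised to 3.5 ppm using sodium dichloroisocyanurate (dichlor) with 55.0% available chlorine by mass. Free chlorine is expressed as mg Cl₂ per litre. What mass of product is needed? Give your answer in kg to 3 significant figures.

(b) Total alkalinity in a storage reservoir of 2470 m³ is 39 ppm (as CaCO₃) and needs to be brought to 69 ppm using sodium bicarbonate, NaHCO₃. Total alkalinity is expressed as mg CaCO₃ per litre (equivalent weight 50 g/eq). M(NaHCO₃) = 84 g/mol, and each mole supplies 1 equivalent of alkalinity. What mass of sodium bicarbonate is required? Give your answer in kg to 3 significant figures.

(a) Volume: 1350 m³ = 1,350,000 L.
(a) Chlorine deficit: 3.5 − 0.1 = 3.4 ppm = 3.4 mg/L as Cl₂.
(a) Cl₂ equivalent needed: 3.4 mg/L × 1,350,000 L = 4,590,000 mg = 4590 g.
(a) Product at 55.0% available chlorine: 4590 / 0.55 = 8345 g.

(b) Volume: 2470 m³ = 2,470,000 L.
(b) Alkalinity to add: (69 − 39) = 30 mg/L as CaCO₃ × 2,470,000 L = 74,100 g as CaCO₃.
(b) Equivalents: 74,100 g ÷ 50 g/eq = 1482 eq.
(b) NaHCO₃ supplies 1 eq per mole → 1482 mol.
(b) Mass: 1482 mol × 84 g/mol = 124,500 g.

(a) 8.35 kg; (b) 124 kg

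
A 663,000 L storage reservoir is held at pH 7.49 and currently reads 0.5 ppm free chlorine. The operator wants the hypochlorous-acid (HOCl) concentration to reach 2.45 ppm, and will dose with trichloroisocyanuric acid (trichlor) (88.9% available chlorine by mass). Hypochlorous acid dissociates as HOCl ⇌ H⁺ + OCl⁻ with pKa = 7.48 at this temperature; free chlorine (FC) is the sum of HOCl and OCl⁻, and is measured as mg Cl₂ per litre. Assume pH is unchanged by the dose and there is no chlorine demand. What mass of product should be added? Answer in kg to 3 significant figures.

3.32 kg

[OCl⁻]/[HOCl] = 10^(pH − pKa) = 10^(7.49 − 7.48) = 1.023; fraction as HOCl = 1/(1 + 1.023) = 0.4942.
Free chlorine required for 2.45 ppm HOCl: 2.45 / 0.4942 = 4.957 ppm.
FC to add: 4.957 − 0.5 = 4.457 mg/L as Cl₂.
Cl₂ equivalent: 4.457 mg/L × 663,000 L = 2955 g.
Product at 88.9% available Cl: 2955 / 0.889 = 3324 g.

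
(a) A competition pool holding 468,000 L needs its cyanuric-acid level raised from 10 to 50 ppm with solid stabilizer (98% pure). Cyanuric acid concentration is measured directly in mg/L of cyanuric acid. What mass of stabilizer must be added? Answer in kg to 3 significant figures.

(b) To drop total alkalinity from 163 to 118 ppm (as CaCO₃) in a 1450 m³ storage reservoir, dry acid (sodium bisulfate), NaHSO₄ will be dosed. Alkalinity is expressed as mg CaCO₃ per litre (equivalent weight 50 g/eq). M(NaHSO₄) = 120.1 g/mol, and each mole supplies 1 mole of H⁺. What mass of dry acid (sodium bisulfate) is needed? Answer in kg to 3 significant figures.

(a) 19.1 kg; (b) 157 kg

(a) CYA to add: (50 − 10) = 40 mg/L × 468,000 L = 18,720 g cyanuric acid.
(a) At 98% purity: 18,720 / 0.98 = 19,100 g product.

(b) Volume: 1450 m³ = 1,450,000 L.
(b) Alkalinity to neutralize: (163 − 118) = 45 mg/L as CaCO₃ × 1,450,000 L = 65,250 g as CaCO₃.
(b) Equivalents of H⁺ required: 65,250 ÷ 50 g/eq = 1305 eq = 1305 mol NaHSO₄.
(b) Mass of NaHSO₄: 1305 × 120.1 = 156,700 g.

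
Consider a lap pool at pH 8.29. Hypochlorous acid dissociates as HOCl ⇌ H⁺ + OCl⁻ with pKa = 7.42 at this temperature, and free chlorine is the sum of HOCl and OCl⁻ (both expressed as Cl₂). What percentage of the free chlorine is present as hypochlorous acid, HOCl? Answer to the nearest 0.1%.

11.9%

[OCl⁻]/[HOCl] = 10^(pH − pKa) = 10^(8.29 − 7.42) = 10^0.87 = 7.413.
Fraction as HOCl = 1 / (1 + 7.413) = 0.1189.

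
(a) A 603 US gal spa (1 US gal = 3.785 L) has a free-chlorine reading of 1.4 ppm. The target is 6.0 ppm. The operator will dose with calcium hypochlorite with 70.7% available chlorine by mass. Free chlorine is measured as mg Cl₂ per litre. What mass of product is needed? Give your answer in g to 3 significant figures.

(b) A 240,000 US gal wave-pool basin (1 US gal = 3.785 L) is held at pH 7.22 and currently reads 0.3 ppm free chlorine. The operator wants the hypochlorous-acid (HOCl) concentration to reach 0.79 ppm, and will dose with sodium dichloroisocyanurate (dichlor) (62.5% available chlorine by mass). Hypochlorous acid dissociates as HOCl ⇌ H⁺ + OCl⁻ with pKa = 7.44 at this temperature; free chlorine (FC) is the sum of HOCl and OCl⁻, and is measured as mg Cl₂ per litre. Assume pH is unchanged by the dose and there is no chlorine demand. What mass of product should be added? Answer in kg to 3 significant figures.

(a) 14.8 g; (b) 1.40 kg

(a) Volume: 603 US gal × 3.785 L/gal = 2,282 L.
(a) Chlorine deficit: 6.0 − 1.4 = 4.6 ppm = 4.6 mg/L as Cl₂.
(a) Cl₂ equivalent needed: 4.6 mg/L × 2,282 L = 10,500 mg = 10.5 g.
(a) Product at 70.7% available chlorine: 10.5 / 0.707 = 14.85 g.

(b) Volume: 240,000 US gal × 3.785 L/gal = 908,400 L.
(b) [OCl⁻]/[HOCl] = 10^(pH − pKa) = 10^(7.22 − 7.44) = 0.6026; fraction as HOCl = 1/(1 + 0.6026) = 0.624.
(b) Free chlorine required for 0.79 ppm HOCl: 0.79 / 0.624 = 1.266 ppm.
(b) FC to add: 1.266 − 0.3 = 0.966 mg/L as Cl₂.
(b) Cl₂ equivalent: 0.966 mg/L × 908,400 L = 877.5 g.
(b) Product at 62.5% available Cl: 877.5 / 0.625 = 1404 g.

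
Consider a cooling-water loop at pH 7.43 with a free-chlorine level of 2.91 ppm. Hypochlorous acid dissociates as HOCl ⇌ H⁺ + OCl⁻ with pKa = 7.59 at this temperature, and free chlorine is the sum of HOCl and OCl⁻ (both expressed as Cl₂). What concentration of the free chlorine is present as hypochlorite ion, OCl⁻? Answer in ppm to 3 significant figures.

[OCl⁻]/[HOCl] = 10^(pH − pKa) = 10^(7.43 − 7.59) = 10^-0.16 = 0.6918.
Fraction as HOCl = 1 / (1 + 0.6918) = 0.5911.
OCl⁻ = (1 − 0.5911) × 2.91 ppm = 1.19 ppm.

1.19 ppm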